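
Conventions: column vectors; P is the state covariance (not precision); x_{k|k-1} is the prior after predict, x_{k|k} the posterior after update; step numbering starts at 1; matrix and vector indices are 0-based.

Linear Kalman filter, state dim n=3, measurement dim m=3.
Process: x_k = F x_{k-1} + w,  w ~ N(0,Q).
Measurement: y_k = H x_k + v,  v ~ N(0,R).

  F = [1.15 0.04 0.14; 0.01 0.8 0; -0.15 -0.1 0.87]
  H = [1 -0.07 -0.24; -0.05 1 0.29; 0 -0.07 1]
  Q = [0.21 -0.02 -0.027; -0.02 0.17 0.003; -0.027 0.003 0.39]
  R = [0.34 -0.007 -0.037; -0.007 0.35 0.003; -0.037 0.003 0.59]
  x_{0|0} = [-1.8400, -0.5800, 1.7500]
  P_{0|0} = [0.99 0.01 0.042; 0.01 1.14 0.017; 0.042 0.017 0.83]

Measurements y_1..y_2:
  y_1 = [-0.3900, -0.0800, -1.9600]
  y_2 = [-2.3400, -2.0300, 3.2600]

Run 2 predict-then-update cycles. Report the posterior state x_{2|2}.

step 1: x^-=[-1.8942, -0.4824, 1.8565]  P^-=[1.5520 0.0390 -0.0610; 0.0390 0.8999 -0.0787; -0.0610 -0.0787 1.0383]  S=[1.9774 -0.1786 -0.3413; -0.1786 1.2933 0.1672; -0.3413 0.1672 1.6437]  K=[0.8174 0.0532 0.1256; 0.0348 0.7009 -0.1503; -0.0394 0.0890 0.6178]  nu=[1.9160, -0.2307, -3.8503]  x^+=[-0.8238, 0.0012, -0.6182]  P^+=[0.2847 0.0144 0.0450; 0.0144 0.2654 -0.0693; 0.0450 -0.0693 0.3614]
step 2: x^-=[-1.0339, -0.0073, -0.4143]  P^-=[0.6091 -0.0026 0.0077; -0.0026 0.3401 -0.0682; 0.0077 -0.0682 0.6733]  S=[0.9839 -0.0907 -0.1854; -0.0907 0.7087 0.1072; -0.1854 0.1072 1.2745]  K=[0.6378 0.0234 0.0970; 0.0124 0.4704 -0.1100; -0.0453 0.0946 0.5175]  nu=[-1.4061, -1.9542, 3.6738]  x^+=[-1.6200, -1.3480, 1.3656]  P^+=[0.2216 0.0052 0.0341; 0.0052 0.1794 -0.0514; 0.0341 -0.0514 0.3037]

x_post = [-1.6200, -1.3480, 1.3656]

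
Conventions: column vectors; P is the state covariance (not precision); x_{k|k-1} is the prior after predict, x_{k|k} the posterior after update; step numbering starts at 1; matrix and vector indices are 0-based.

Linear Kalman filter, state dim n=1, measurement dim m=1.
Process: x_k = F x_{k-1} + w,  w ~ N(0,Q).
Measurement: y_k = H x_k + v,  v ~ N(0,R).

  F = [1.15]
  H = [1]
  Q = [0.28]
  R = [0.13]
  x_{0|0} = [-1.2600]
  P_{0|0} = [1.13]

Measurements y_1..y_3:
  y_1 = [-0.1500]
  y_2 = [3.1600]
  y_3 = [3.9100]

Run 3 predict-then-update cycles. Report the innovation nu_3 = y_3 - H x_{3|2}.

step 1: x^-=[-1.4490]  P^-=[1.7744]  S=[1.9044]  K=[0.9317]  nu=[1.2990]  x^+=[-0.2387]  P^+=[0.1211]
step 2: x^-=[-0.2745]  P^-=[0.4402]  S=[0.5702]  K=[0.7720]  nu=[3.4345]  x^+=[2.3770]  P^+=[0.1004]
step 3: x^-=[2.7335]  P^-=[0.4127]  S=[0.5427]  K=[0.7605]  nu=[1.1765]  x^+=[3.6282]  P^+=[0.0989]

innov = [1.1765]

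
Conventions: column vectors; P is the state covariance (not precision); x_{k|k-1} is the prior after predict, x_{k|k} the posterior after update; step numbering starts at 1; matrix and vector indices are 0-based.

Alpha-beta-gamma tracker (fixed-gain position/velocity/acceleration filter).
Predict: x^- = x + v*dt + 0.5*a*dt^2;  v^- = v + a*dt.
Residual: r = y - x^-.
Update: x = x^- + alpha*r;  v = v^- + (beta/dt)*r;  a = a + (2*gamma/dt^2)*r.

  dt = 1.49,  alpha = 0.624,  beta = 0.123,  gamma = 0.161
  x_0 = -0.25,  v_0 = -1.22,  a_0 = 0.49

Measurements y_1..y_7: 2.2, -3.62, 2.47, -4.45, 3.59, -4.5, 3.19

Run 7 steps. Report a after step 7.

a_post = -0.4958

step 1: x_pred=-1.5239  r=3.7239  x^+=0.7998  v^+=-0.1825  a^+=1.0301
step 2: x_pred=1.6714  r=-5.2914  x^+=-1.6304  v^+=0.9156  a^+=0.2627
step 3: x_pred=0.0253  r=2.4447  x^+=1.5508  v^+=1.5087  a^+=0.6172
step 4: x_pred=4.4839  r=-8.9339  x^+=-1.0908  v^+=1.6909  a^+=-0.6785
step 5: x_pred=0.6754  r=2.9146  x^+=2.4941  v^+=0.9205  a^+=-0.2558
step 6: x_pred=3.5817  r=-8.0817  x^+=-1.4613  v^+=-0.1278  a^+=-1.4280
step 7: x_pred=-3.2369  r=6.4269  x^+=0.7735  v^+=-1.7249  a^+=-0.4958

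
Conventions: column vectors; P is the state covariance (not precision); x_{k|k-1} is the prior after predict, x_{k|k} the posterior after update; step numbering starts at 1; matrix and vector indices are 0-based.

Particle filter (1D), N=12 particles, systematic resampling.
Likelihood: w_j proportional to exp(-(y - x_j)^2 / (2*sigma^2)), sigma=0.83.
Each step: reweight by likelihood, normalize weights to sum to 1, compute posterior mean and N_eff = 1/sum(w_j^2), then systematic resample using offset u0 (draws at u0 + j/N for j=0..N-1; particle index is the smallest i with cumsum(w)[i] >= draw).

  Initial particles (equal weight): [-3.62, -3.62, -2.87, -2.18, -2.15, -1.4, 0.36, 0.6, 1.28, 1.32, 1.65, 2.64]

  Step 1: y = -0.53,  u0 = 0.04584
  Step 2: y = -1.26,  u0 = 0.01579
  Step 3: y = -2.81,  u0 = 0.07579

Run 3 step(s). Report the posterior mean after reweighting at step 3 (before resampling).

post_mean = -1.8164

step 1: w=[0.0005, 0.0005, 0.0092, 0.0675, 0.0725, 0.2812, 0.2741, 0.1928, 0.0452, 0.0406, 0.0155, 0.0003]  mean=-0.3743  Neff=4.8716  idx=[3, 4, 5, 5, 5, 6, 6, 6, 7, 7, 7, 9]
step 2: w=[0.1137, 0.1182, 0.2071, 0.2071, 0.2071, 0.0313, 0.0313, 0.0313, 0.0171, 0.0171, 0.0171, 0.0017]  mean=-1.3053  Neff=6.2724  idx=[0, 0, 1, 2, 2, 2, 3, 3, 4, 4, 4, 7]
step 3: w=[0.1820, 0.1820, 0.1770, 0.0574, 0.0574, 0.0574, 0.0574, 0.0574, 0.0574, 0.0574, 0.0574, 0.0002]  mean=-1.8164  Neff=8.0712  idx=[0, 0, 1, 1, 2, 2, 3, 5, 6, 7, 9, 10]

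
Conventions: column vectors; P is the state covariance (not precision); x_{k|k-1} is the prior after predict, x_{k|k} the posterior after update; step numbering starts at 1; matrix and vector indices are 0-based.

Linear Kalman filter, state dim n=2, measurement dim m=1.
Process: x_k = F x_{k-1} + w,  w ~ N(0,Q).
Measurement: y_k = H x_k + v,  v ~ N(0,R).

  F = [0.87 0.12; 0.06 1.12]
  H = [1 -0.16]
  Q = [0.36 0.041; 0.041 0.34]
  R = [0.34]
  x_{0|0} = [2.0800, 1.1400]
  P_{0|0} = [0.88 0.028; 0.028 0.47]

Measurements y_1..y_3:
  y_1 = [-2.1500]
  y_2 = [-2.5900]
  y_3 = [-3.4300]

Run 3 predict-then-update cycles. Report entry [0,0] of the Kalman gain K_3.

K[0,0] = 0.6378

step 1: x^-=[1.9464, 1.4016]  P^-=[1.0387 0.1776; 0.1776 0.9365]  S=[1.3458]  K=[0.7507; 0.0206]  nu=[-3.8721]  x^+=[-0.9603, 1.3218]  P^+=[0.2803 0.1568; 0.1568 0.9359]
step 2: x^-=[-0.6768, 1.4228]  P^-=[0.6184 0.3353; 0.3353 1.5361]  S=[0.8904]  K=[0.6342; 0.1005]  nu=[-1.6855]  x^+=[-1.7459, 1.2533]  P^+=[0.2602 0.2785; 0.2785 1.5271]
step 3: x^-=[-1.3685, 1.2989]  P^-=[0.6371 0.5332; 0.5332 2.2940]  S=[0.8652]  K=[0.6378; 0.1921]  nu=[-1.8537]  x^+=[-2.5507, 0.9429]  P^+=[0.2852 0.4272; 0.4272 2.2620]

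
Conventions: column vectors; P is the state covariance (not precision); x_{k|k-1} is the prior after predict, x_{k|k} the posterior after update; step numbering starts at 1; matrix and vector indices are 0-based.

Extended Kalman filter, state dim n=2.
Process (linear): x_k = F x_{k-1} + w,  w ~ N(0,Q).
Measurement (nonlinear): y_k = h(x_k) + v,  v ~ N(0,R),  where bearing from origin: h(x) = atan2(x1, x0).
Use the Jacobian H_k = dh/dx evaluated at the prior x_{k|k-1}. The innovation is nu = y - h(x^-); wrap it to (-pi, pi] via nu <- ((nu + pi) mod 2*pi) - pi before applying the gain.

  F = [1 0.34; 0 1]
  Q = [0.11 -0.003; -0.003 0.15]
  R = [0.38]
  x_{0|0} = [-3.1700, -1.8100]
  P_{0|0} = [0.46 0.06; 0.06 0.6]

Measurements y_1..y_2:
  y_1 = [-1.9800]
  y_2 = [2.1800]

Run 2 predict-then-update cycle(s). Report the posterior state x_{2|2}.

step 1: x^-=[-3.7854, -1.8100]  P^-=[0.6802 0.2610; 0.2610 0.7500]  H_jac=[0.1028 -0.2150]  S=[0.4103]  K=[0.0337; -0.3276]  nu=[0.7156]  x^+=[-3.7613, -2.0444]  P^+=[0.6797 0.2655; 0.2655 0.7060]
step 2: x^-=[-4.4564, -2.0444]  P^-=[1.0519 0.5026; 0.5026 0.8560]  H_jac=[0.0850 -0.1854]  S=[0.4012]  K=[-0.0092; -0.2890]  nu=[-1.3917]  x^+=[-4.4436, -1.6422]  P^+=[1.0518 0.5015; 0.5015 0.8225]

x_post = [-4.4436, -1.6422]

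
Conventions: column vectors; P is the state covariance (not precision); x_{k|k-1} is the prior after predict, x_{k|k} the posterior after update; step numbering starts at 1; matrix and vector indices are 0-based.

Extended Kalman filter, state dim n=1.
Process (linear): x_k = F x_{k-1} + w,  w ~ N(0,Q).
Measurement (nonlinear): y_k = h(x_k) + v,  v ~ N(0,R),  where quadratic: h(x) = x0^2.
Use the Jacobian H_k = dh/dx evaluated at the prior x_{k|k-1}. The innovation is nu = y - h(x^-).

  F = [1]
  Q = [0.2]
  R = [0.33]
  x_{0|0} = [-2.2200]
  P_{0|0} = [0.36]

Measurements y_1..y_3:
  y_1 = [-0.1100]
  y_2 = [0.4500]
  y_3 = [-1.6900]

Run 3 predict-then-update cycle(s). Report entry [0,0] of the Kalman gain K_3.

K[0,0] = -0.4052

step 1: x^-=[-2.2200]  P^-=[0.5600]  H_jac=[-4.4400]  S=[11.3696]  K=[-0.2187]  nu=[-5.0384]  x^+=[-1.1182]  P^+=[0.0163]
step 2: x^-=[-1.1182]  P^-=[0.2163]  H_jac=[-2.2363]  S=[1.4115]  K=[-0.3426]  nu=[-0.8003]  x^+=[-0.8440]  P^+=[0.0506]
step 3: x^-=[-0.8440]  P^-=[0.2506]  H_jac=[-1.6879]  S=[1.0439]  K=[-0.4052]  nu=[-2.4023]  x^+=[0.1293]  P^+=[0.0792]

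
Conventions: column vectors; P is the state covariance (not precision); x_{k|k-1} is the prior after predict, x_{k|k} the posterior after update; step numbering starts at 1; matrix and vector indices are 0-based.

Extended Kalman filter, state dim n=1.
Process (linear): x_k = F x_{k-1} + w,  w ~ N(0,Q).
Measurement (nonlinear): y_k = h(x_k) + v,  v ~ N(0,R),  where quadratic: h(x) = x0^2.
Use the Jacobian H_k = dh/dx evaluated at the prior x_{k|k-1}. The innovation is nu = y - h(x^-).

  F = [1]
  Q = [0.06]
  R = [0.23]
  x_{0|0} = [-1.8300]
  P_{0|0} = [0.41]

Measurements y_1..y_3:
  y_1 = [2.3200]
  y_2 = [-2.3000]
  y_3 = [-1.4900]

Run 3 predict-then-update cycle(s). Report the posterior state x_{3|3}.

x_post = [-0.0318]

step 1: x^-=[-1.8300]  P^-=[0.4700]  H_jac=[-3.6600]  S=[6.5259]  K=[-0.2636]  nu=[-1.0289]  x^+=[-1.5588]  P^+=[0.0166]
step 2: x^-=[-1.5588]  P^-=[0.0766]  H_jac=[-3.1176]  S=[0.9742]  K=[-0.2450]  nu=[-4.7298]  x^+=[-0.3998]  P^+=[0.0181]
step 3: x^-=[-0.3998]  P^-=[0.0781]  H_jac=[-0.7997]  S=[0.2799]  K=[-0.2230]  nu=[-1.6499]  x^+=[-0.0318]  P^+=[0.0642]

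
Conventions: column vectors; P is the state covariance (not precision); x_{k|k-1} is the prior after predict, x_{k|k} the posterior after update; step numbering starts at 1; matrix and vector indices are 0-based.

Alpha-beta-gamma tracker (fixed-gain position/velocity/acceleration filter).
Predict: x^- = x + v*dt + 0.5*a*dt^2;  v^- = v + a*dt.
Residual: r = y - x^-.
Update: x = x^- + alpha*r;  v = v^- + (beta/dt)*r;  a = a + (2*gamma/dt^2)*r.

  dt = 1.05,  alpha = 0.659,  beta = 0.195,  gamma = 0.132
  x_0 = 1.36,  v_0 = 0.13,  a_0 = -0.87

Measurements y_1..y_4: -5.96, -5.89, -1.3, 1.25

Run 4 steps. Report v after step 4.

step 1: x_pred=1.0169  r=-6.9769  x^+=-3.5809  v^+=-2.0792  a^+=-2.5407
step 2: x_pred=-7.1646  r=1.2746  x^+=-6.3246  v^+=-4.5102  a^+=-2.2355
step 3: x_pred=-12.2926  r=10.9926  x^+=-5.0485  v^+=-4.8159  a^+=0.3968
step 4: x_pred=-9.8865  r=11.1365  x^+=-2.5475  v^+=-2.3311  a^+=3.0635

v_post = -2.3311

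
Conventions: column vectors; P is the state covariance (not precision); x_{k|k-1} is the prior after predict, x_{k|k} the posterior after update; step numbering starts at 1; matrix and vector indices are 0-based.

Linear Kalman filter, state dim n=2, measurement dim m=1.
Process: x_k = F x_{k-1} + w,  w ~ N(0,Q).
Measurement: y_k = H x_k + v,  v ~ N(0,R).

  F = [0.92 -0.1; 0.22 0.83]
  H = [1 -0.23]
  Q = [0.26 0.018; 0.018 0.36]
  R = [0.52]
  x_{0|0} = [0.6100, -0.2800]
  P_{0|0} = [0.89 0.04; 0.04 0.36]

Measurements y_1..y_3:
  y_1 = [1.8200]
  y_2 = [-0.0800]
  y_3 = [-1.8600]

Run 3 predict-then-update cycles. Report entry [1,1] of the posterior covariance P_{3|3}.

step 1: x^-=[0.5892, -0.0982]  P^-=[1.0095 0.1979; 0.1979 0.6657]  S=[1.4737]  K=[0.6541; 0.0304]  nu=[1.2082]  x^+=[1.3795, -0.0615]  P^+=[0.3789 0.1686; 0.1686 0.6643]
step 2: x^-=[1.2753, 0.2525]  P^-=[0.5563 0.1646; 0.1646 0.8976]  S=[1.0481]  K=[0.4947; -0.0399]  nu=[-1.2973]  x^+=[0.6336, 0.3043]  P^+=[0.2999 0.1853; 0.1853 0.8959]
step 3: x^-=[0.5525, 0.3919]  P^-=[0.4887 0.1417; 0.1417 1.0594]  S=[0.9995]  K=[0.4563; -0.1020]  nu=[-2.3223]  x^+=[-0.5072, 0.6287]  P^+=[0.2806 0.1882; 0.1882 1.0490]

P_post[1,1] = 1.0490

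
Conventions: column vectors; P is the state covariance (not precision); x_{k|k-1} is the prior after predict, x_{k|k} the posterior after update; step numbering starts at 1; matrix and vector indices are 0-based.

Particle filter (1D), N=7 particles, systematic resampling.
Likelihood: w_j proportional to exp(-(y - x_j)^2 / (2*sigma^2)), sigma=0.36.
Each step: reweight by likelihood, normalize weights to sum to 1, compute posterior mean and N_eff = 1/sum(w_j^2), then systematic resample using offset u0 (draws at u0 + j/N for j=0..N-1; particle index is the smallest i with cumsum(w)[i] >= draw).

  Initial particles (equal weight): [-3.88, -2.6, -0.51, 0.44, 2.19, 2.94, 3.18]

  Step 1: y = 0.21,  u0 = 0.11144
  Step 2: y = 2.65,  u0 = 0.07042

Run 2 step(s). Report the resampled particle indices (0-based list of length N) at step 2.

step 1: w=[0.0000, 0.0000, 0.1423, 0.8577, 0.0000, 0.0000, 0.0000]  mean=0.3048  Neff=1.3231  idx=[2, 3, 3, 3, 3, 3, 3]
step 2: w=[0.0000, 0.1667, 0.1667, 0.1667, 0.1667, 0.1667, 0.1667]  mean=0.4400  Neff=6.0000  idx=[1, 2, 3, 3, 4, 5, 6]

resampled_idx = [1, 2, 3, 3, 4, 5, 6]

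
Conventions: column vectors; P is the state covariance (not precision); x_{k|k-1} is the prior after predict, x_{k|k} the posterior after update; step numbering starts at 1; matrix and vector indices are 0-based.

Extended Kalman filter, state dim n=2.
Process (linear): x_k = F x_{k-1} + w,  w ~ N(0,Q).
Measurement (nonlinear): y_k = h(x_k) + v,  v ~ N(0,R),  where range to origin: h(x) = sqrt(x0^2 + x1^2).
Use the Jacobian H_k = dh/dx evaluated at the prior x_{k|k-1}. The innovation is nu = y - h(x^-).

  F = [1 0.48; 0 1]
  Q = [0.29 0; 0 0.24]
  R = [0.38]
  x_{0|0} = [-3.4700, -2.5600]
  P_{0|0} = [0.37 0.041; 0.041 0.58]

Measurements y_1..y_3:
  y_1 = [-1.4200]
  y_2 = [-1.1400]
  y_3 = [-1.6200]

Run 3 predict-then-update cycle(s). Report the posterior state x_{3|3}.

step 1: x^-=[-4.6988, -2.5600]  P^-=[0.8330 0.3194; 0.3194 0.8200]  H_jac=[-0.8781 -0.4784]  S=[1.4784]  K=[-0.5981; -0.4551]  nu=[-6.7709]  x^+=[-0.6488, 0.5213]  P^+=[0.3041 -0.0830; -0.0830 0.5138]
step 2: x^-=[-0.3986, 0.5213]  P^-=[0.6328 0.1636; 0.1636 0.7538]  H_jac=[-0.6074 0.7944]  S=[0.9313]  K=[-0.2732; 0.5363]  nu=[-1.7962]  x^+=[0.0920, -0.4420]  P^+=[0.5633 0.3000; 0.3000 0.4860]
step 3: x^-=[-0.1201, -0.4420]  P^-=[1.2533 0.5333; 0.5333 0.7260]  H_jac=[-0.2622 -0.9650]  S=[1.4122]  K=[-0.5972; -0.5951]  nu=[-2.0781]  x^+=[1.1208, 0.7947]  P^+=[0.7497 0.0314; 0.0314 0.2258]

x_post = [1.1208, 0.7947]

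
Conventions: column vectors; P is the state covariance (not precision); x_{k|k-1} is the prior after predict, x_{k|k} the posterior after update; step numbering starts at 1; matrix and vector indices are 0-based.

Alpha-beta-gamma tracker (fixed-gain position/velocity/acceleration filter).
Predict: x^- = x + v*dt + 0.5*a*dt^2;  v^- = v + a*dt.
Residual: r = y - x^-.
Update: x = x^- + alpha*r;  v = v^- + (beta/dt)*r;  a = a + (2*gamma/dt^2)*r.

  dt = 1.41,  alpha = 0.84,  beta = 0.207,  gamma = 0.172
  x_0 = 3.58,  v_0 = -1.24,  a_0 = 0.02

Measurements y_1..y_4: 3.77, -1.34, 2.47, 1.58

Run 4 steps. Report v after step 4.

v_post = 0.0951

step 1: x_pred=1.8515  r=1.9185  x^+=3.4630  v^+=-0.9301  a^+=0.3520
step 2: x_pred=2.5014  r=-3.8414  x^+=-0.7254  v^+=-0.9978  a^+=-0.3127
step 3: x_pred=-2.4432  r=4.9132  x^+=1.6839  v^+=-0.7175  a^+=0.5374
step 4: x_pred=1.2065  r=0.3735  x^+=1.5202  v^+=0.0951  a^+=0.6020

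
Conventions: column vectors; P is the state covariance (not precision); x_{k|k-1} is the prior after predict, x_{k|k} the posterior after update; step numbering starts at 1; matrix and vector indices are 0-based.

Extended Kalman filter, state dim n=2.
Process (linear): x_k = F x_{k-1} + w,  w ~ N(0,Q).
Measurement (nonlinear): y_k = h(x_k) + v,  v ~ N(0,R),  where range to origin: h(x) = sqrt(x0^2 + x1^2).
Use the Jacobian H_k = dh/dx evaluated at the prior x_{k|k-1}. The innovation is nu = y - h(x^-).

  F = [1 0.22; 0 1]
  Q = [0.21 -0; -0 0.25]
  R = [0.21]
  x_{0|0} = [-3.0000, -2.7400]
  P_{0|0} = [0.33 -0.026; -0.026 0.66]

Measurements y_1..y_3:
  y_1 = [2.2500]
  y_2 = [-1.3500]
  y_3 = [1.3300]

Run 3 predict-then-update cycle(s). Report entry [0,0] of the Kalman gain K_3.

step 1: x^-=[-3.6028, -2.7400]  P^-=[0.5605 0.1192; 0.1192 0.9100]  H_jac=[-0.7960 -0.6053]  S=[1.0134]  K=[-0.5114; -0.6372]  nu=[-2.2763]  x^+=[-2.4386, -1.2896]  P^+=[0.2954 -0.2110; -0.2110 0.4985]
step 2: x^-=[-2.7223, -1.2896]  P^-=[0.4367 -0.1014; -0.1014 0.7485]  H_jac=[-0.9037 -0.4281]  S=[0.6254]  K=[-0.5617; -0.3659]  nu=[-4.3623]  x^+=[-0.2722, 0.3066]  P^+=[0.2394 -0.2299; -0.2299 0.6648]
step 3: x^-=[-0.2048, 0.3066]  P^-=[0.3804 -0.0836; -0.0836 0.9148]  H_jac=[-0.5554 0.8316]  S=[1.0372]  K=[-0.2708; 0.7782]  nu=[0.9613]  x^+=[-0.4650, 1.0547]  P^+=[0.3044 0.1349; 0.1349 0.2866]

K[0,0] = -0.2708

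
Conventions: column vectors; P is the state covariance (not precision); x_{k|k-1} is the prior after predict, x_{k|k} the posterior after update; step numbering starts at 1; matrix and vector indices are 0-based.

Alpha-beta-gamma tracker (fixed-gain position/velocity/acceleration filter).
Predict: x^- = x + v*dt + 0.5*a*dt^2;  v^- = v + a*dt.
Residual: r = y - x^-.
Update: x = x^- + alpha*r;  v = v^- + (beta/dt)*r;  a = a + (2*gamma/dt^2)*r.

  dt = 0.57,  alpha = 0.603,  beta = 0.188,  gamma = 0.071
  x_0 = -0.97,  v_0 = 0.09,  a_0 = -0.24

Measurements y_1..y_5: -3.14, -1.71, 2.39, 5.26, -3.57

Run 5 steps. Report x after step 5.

x_post = 0.0737

step 1: x_pred=-0.9577  r=-2.1823  x^+=-2.2736  v^+=-0.7666  a^+=-1.1938
step 2: x_pred=-2.9045  r=1.1945  x^+=-2.1842  v^+=-1.0531  a^+=-0.6717
step 3: x_pred=-2.8936  r=5.2836  x^+=0.2924  v^+=0.3067  a^+=1.6375
step 4: x_pred=0.7332  r=4.5268  x^+=3.4629  v^+=2.7331  a^+=3.6160
step 5: x_pred=5.6082  r=-9.1782  x^+=0.0737  v^+=1.7670  a^+=-0.3954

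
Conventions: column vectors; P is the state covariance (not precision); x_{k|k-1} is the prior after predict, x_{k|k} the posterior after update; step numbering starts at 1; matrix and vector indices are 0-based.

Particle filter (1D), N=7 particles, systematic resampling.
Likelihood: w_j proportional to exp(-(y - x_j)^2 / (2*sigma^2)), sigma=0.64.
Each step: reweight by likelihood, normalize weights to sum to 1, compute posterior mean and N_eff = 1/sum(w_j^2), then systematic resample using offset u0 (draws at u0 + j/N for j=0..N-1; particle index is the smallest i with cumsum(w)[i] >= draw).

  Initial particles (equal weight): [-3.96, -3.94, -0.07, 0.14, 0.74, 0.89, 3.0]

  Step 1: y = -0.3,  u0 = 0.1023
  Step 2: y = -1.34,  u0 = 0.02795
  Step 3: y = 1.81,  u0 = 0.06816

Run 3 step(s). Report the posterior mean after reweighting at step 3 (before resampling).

step 1: w=[0.0000, 0.0000, 0.4317, 0.3636, 0.1230, 0.0818, 0.0000]  mean=0.1844  Neff=2.9381  idx=[2, 2, 2, 3, 3, 4, 5]
step 2: w=[0.2474, 0.2474, 0.2474, 0.1223, 0.1223, 0.0090, 0.0041]  mean=-0.0074  Neff=4.6796  idx=[0, 0, 1, 1, 2, 2, 4]
step 3: w=[0.1179, 0.1179, 0.1179, 0.1179, 0.1179, 0.1179, 0.2928]  mean=-0.0085  Neff=5.9139  idx=[0, 1, 3, 4, 5, 6, 6]

post_mean = -0.0085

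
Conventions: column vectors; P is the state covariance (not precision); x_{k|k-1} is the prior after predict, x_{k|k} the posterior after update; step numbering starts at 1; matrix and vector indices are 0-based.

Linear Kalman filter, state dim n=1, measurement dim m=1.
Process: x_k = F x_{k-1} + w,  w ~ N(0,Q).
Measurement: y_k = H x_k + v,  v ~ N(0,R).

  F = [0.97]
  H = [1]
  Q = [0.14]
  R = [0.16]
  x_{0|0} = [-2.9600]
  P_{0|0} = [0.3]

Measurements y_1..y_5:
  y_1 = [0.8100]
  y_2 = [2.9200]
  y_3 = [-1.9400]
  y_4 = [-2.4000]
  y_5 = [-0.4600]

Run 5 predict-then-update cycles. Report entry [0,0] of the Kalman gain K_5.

K[0,0] = 0.5883

step 1: x^-=[-2.8712]  P^-=[0.4223]  S=[0.5823]  K=[0.7252]  nu=[3.6812]  x^+=[-0.2015]  P^+=[0.1160]
step 2: x^-=[-0.1955]  P^-=[0.2492]  S=[0.4092]  K=[0.6090]  nu=[3.1155]  x^+=[1.7017]  P^+=[0.0974]
step 3: x^-=[1.6507]  P^-=[0.2317]  S=[0.3917]  K=[0.5915]  nu=[-3.5907]  x^+=[-0.4732]  P^+=[0.0946]
step 4: x^-=[-0.4590]  P^-=[0.2290]  S=[0.3890]  K=[0.5887]  nu=[-1.9410]  x^+=[-1.6017]  P^+=[0.0942]
step 5: x^-=[-1.5537]  P^-=[0.2286]  S=[0.3886]  K=[0.5883]  nu=[1.0937]  x^+=[-0.9103]  P^+=[0.0941]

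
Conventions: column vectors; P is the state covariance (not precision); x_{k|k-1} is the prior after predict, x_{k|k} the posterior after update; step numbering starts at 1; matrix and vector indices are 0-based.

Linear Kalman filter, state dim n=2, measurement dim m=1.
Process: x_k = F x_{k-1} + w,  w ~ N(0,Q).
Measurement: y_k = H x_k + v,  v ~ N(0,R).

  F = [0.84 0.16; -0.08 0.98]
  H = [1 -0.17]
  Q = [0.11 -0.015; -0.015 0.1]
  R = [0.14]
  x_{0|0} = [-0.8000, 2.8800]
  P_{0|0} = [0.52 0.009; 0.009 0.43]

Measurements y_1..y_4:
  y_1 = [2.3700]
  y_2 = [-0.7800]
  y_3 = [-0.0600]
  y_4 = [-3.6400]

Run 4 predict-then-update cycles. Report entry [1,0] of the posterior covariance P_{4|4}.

step 1: x^-=[-0.2112, 2.8864]  P^-=[0.4903 0.0248; 0.0248 0.5149]  S=[0.6368]  K=[0.7634; -0.0986]  nu=[3.0719]  x^+=[2.1339, 2.5837]  P^+=[0.1192 0.0727; 0.0727 0.5087]
step 2: x^-=[2.2058, 2.3613]  P^-=[0.2267 0.1157; 0.1157 0.5779]  S=[0.3441]  K=[0.6017; 0.0506]  nu=[-2.5844]  x^+=[0.6508, 2.2305]  P^+=[0.1021 0.1052; 0.1052 0.5770]
step 3: x^-=[0.9035, 2.1339]  P^-=[0.2251 0.1539; 0.1539 0.6384]  S=[0.3312]  K=[0.6006; 0.1369]  nu=[-0.6008]  x^+=[0.5427, 2.0516]  P^+=[0.1056 0.1266; 0.1266 0.6322]
step 4: x^-=[0.7841, 1.9672]  P^-=[0.2347 0.1796; 0.1796 0.6879]  S=[0.3335]  K=[0.6122; 0.1880]  nu=[-4.0897]  x^+=[-1.7197, 1.1985]  P^+=[0.1097 0.1413; 0.1413 0.6762]

P_post[1,0] = 0.1413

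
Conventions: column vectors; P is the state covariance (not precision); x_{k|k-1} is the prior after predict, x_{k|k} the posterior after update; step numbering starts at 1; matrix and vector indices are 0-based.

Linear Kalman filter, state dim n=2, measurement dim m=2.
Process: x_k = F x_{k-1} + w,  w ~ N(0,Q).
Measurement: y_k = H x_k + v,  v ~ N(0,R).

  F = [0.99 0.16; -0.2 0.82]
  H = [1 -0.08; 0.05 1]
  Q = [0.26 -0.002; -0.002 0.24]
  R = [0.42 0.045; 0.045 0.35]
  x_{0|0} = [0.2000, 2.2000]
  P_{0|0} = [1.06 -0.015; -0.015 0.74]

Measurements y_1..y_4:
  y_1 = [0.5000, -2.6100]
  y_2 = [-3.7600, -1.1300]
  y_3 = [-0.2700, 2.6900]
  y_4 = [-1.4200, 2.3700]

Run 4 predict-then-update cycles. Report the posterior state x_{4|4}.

x_post = [-1.1686, 1.8428]

step 1: x^-=[0.5500, 1.7640]  P^-=[1.3131 -0.1265; -0.1265 0.7849]  S=[1.7584 -0.0781; -0.0781 1.1255]  K=[0.7524 -0.0018; -0.0772 0.6864]  nu=[0.0911, -4.4015]  x^+=[0.6266, -1.2641]  P^+=[0.3173 0.0174; 0.0174 0.2359]
step 2: x^-=[0.4181, -1.1619]  P^-=[0.5826 -0.0203; -0.0203 0.4056]  S=[1.0084 0.0214; 0.0214 0.7550]  K=[0.5794 -0.0048; -0.0638 0.5377]  nu=[-4.2710, 0.0110]  x^+=[-2.0567, -0.8836]  P^+=[0.2441 0.0122; 0.0122 0.1847]
step 3: x^-=[-2.1775, -0.3132]  P^-=[0.5078 -0.0166; -0.0166 0.3700]  S=[0.9329 0.0243; 0.0243 0.7196]  K=[0.5460 -0.0062; -0.0629 0.5151]  nu=[1.8824, 3.1121]  x^+=[-1.1690, 1.1714]  P^+=[0.2299 0.0109; 0.0109 0.1769]
step 4: x^-=[-0.9699, 1.1944]  P^-=[0.4933 -0.0158; -0.0158 0.3646]  S=[0.9182 0.0248; 0.0248 0.7142]  K=[0.5388 -0.0063; -0.0628 0.5115]  nu=[-0.3546, 1.2241]  x^+=[-1.1686, 1.8428]  P^+=[0.2269 0.0107; 0.0107 0.1757]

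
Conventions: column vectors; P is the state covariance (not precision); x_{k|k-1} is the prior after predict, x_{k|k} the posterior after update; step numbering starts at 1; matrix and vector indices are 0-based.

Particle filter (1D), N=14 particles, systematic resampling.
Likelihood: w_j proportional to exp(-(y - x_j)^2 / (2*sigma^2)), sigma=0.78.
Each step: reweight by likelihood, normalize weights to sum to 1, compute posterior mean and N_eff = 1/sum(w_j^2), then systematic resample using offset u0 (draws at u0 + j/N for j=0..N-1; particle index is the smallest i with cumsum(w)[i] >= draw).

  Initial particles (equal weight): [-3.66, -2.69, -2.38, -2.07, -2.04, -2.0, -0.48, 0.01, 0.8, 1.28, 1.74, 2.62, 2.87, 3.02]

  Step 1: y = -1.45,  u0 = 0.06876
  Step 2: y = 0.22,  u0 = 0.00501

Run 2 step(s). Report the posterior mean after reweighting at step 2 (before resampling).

step 1: w=[0.0049, 0.0763, 0.1326, 0.1968, 0.2027, 0.2105, 0.1246, 0.0468, 0.0042, 0.0006, 0.0001, 0.0000, 0.0000, 0.0000]  mean=-1.8356  Neff=6.0503  idx=[1, 2, 2, 3, 3, 4, 4, 4, 5, 5, 5, 6, 6, 8]
step 2: w=[0.0004, 0.0017, 0.0017, 0.0060, 0.0060, 0.0067, 0.0067, 0.0067, 0.0078, 0.0078, 0.0078, 0.3000, 0.3000, 0.3404]  mean=-0.1383  Neff=3.3756  idx=[3, 11, 11, 11, 11, 12, 12, 12, 12, 12, 13, 13, 13, 13]

post_mean = -0.1383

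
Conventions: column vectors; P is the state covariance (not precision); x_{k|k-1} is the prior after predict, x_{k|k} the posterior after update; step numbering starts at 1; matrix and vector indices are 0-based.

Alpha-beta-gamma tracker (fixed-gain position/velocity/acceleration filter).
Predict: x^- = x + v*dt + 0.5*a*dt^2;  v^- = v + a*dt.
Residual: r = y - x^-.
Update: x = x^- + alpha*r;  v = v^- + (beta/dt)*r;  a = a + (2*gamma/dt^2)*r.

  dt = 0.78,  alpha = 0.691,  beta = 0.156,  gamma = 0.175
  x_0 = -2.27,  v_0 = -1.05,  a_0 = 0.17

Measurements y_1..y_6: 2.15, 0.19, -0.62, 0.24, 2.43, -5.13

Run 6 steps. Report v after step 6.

step 1: x_pred=-3.0373  r=5.1873  x^+=0.5471  v^+=0.1201  a^+=3.1541
step 2: x_pred=1.6003  r=-1.4103  x^+=0.6258  v^+=2.2982  a^+=2.3428
step 3: x_pred=3.1311  r=-3.7511  x^+=0.5391  v^+=3.3754  a^+=0.1849
step 4: x_pred=3.2282  r=-2.9882  x^+=1.1633  v^+=2.9220  a^+=-1.5341
step 5: x_pred=2.9759  r=-0.5459  x^+=2.5987  v^+=1.6163  a^+=-1.8481
step 6: x_pred=3.2971  r=-8.4271  x^+=-2.5260  v^+=-1.5107  a^+=-6.6961

v_post = -1.5107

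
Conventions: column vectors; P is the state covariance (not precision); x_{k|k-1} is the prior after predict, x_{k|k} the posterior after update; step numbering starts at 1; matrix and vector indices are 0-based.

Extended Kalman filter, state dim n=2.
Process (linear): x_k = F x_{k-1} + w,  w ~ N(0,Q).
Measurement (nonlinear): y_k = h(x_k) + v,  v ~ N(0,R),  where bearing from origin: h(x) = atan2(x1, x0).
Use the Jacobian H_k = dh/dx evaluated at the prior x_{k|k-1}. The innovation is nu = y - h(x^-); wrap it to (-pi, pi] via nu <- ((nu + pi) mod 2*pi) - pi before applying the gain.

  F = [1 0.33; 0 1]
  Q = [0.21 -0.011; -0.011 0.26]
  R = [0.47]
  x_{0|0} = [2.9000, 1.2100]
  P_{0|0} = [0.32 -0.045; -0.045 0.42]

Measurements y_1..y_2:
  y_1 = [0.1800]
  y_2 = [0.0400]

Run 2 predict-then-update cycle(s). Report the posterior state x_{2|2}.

x_post = [3.6886, 1.0535]

step 1: x^-=[3.2993, 1.2100]  P^-=[0.5460 0.0826; 0.0826 0.6800]  H_jac=[-0.0980 0.2672]  S=[0.5195]  K=[-0.0605; 0.3342]  nu=[-0.1715]  x^+=[3.3097, 1.1527]  P^+=[0.5441 0.0931; 0.0931 0.6220]
step 2: x^-=[3.6901, 1.1527]  P^-=[0.8833 0.2874; 0.2874 0.8820]  H_jac=[-0.0771 0.2469]  S=[0.5181]  K=[0.0054; 0.3776]  nu=[-0.2628]  x^+=[3.6886, 1.0535]  P^+=[0.8833 0.2863; 0.2863 0.8081]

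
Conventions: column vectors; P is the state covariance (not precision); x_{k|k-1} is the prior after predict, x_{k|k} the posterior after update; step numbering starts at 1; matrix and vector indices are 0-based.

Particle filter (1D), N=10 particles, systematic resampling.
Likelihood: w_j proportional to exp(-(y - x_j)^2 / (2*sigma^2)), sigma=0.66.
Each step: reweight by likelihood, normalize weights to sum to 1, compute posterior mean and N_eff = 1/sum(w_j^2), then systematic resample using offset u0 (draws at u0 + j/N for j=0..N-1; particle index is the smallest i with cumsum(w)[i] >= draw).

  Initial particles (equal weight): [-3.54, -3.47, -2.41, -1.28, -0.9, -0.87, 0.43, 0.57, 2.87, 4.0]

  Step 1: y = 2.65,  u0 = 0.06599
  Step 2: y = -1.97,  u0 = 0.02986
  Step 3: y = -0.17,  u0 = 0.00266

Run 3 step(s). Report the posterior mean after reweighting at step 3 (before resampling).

post_mean = 2.8700

step 1: w=[0.0000, 0.0000, 0.0000, 0.0000, 0.0000, 0.0000, 0.0032, 0.0065, 0.8760, 0.1143]  mean=2.9764  Neff=1.2813  idx=[8, 8, 8, 8, 8, 8, 8, 8, 8, 9]
step 2: w=[0.1111, 0.1111, 0.1111, 0.1111, 0.1111, 0.1111, 0.1111, 0.1111, 0.1111, 0.0000]  mean=2.8700  Neff=9.0000  idx=[0, 1, 2, 2, 3, 4, 5, 6, 7, 8]
step 3: w=[0.1000, 0.1000, 0.1000, 0.1000, 0.1000, 0.1000, 0.1000, 0.1000, 0.1000, 0.1000]  mean=2.8700  Neff=10.0000  idx=[0, 1, 2, 3, 4, 5, 6, 7, 8, 9]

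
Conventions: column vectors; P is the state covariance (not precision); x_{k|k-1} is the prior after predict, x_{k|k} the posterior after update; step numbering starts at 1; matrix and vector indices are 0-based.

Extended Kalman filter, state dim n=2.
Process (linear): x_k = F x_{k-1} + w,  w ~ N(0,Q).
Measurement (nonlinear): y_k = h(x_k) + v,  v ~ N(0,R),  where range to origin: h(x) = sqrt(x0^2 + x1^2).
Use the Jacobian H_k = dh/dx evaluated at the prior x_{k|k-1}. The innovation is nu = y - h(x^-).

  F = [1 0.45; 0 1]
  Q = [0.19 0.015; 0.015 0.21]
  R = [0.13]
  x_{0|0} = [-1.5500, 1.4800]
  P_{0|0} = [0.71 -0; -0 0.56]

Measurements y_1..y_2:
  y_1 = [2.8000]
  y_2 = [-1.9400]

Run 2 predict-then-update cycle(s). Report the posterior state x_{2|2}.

step 1: x^-=[-0.8840, 1.4800]  P^-=[1.0134 0.2670; 0.2670 0.7700]  H_jac=[-0.5128 0.8585]  S=[0.7289]  K=[-0.3984; 0.7191]  nu=[1.0761]  x^+=[-1.3128, 2.2538]  P^+=[0.8977 0.4758; 0.4758 0.3931]
step 2: x^-=[-0.2986, 2.2538]  P^-=[1.5955 0.6677; 0.6677 0.6031]  H_jac=[-0.1313 0.9913]  S=[0.5764]  K=[0.7850; 0.8852]  nu=[-4.2135]  x^+=[-3.6060, -1.4760]  P^+=[1.2404 0.2673; 0.2673 0.1515]

x_post = [-3.6060, -1.4760]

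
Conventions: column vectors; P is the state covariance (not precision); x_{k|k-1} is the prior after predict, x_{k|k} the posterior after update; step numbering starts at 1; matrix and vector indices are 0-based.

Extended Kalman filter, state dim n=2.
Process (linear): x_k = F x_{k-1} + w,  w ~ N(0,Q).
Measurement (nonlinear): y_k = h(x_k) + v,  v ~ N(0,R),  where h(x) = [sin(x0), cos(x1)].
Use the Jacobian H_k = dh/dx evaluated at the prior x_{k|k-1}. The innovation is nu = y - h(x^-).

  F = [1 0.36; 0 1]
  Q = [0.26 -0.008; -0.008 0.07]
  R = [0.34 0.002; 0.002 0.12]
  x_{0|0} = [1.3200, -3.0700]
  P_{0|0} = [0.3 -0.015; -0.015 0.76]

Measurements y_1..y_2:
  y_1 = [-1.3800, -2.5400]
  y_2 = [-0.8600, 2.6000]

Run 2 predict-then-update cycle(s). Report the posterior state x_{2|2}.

step 1: x^-=[0.2148, -3.0700]  P^-=[0.6477 0.2506; 0.2506 0.8300]  H_jac=[0.9770 0.0000; 0.0000 0.0715]  S=[0.9583 0.0195; 0.0195 0.1242]  K=[0.6595 0.0407; 0.2466 0.4391]  nu=[-1.5932, -1.5426]  x^+=[-0.8987, -4.1402]  P^+=[0.2296 0.0867; 0.0867 0.7436]
step 2: x^-=[-2.3892, -4.1402]  P^-=[0.6484 0.3464; 0.3464 0.8136]  H_jac=[-0.7300 0.0000; 0.0000 -0.8407]  S=[0.6856 0.2146; 0.2146 0.6950]  K=[-0.6191 -0.2278; -0.0673 -0.9633]  nu=[-0.1766, 3.1415]  x^+=[-2.9956, -7.1545]  P^+=[0.2890 0.0340; 0.0340 0.1377]

x_post = [-2.9956, -7.1545]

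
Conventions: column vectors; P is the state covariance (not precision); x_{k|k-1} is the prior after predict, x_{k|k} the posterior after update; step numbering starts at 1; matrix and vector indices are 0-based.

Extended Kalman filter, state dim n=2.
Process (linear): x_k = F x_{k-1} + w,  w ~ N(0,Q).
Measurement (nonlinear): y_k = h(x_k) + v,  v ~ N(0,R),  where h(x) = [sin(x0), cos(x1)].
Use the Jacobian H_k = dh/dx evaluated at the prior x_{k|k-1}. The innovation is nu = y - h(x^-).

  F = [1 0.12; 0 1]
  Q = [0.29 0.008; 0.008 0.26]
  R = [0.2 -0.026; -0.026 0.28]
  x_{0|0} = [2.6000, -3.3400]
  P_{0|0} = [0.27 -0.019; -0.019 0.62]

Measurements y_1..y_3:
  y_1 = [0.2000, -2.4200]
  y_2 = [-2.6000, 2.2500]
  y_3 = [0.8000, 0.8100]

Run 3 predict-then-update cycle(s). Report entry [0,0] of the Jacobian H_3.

step 1: x^-=[2.1992, -3.3400]  P^-=[0.5644 0.0634; 0.0634 0.8800]  H_jac=[-0.5879 0.0000; 0.0000 -0.1971]  S=[0.3950 -0.0187; -0.0187 0.3142]  K=[-0.8441 -0.0899; -0.1208 -0.5592]  nu=[-0.6090, -1.4396]  x^+=[2.8426, -2.4614]  P^+=[0.2832 0.0163; 0.0163 0.7785]
step 2: x^-=[2.5473, -2.4614]  P^-=[0.5883 0.1178; 0.1178 1.0385]  H_jac=[-0.8285 0.0000; 0.0000 0.6290]  S=[0.6039 -0.0874; -0.0874 0.6908]  K=[-0.8065 0.0052; -0.0252 0.9423]  nu=[-3.1599, 3.0274]  x^+=[5.1115, 0.4712]  P^+=[0.1948 0.0357; 0.0357 0.4205]
step 3: x^-=[5.1680, 0.4712]  P^-=[0.4995 0.0941; 0.0941 0.6805]  H_jac=[0.4400 0.0000; 0.0000 -0.4539]  S=[0.2967 -0.0448; -0.0448 0.4202]  K=[0.7372 -0.0231; 0.0291 -0.7320]  nu=[1.6980, -0.0810]  x^+=[6.4217, 0.5798]  P^+=[0.3364 0.0565; 0.0565 0.4532]

H_jac[0,0] = 0.4400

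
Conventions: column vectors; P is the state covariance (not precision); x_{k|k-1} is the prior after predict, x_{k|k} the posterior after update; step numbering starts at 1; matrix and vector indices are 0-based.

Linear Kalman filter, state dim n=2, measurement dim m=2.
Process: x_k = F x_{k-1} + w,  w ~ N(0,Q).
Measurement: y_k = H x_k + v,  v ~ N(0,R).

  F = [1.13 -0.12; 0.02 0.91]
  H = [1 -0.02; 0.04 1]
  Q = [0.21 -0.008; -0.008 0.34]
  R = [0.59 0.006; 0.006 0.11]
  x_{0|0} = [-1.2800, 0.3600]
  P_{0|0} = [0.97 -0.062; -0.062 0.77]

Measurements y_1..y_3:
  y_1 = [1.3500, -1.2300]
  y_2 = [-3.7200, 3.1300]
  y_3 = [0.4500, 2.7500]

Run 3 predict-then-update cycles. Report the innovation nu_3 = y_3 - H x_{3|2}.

innov = [2.7273, 0.7216]

step 1: x^-=[-1.4896, 0.3020]  P^-=[1.4765 -0.1338; -0.1338 0.9758]  S=[2.0722 -0.0881; -0.0881 1.0774]  K=[0.7133 -0.0110; -0.0358 0.8978]  nu=[2.8456, -1.4724]  x^+=[0.5565, -1.1217]  P^+=[0.4205 -0.0138; -0.0138 0.0991]
step 2: x^-=[0.7634, -1.0096]  P^-=[0.7521 -0.0234; -0.0234 0.4217]  S=[1.3432 0.0042; 0.0042 0.5311]  K=[0.5603 0.0081; -0.0262 0.7926]  nu=[-4.5036, 4.1091]  x^+=[-1.7266, 2.3652]  P^+=[0.3304 -0.0090; -0.0090 0.0874]
step 3: x^-=[-2.2349, 2.1178]  P^-=[0.6356 -0.0193; -0.0193 0.4122]  S=[1.2265 0.0039; 0.0039 0.5216]  K=[0.5185 0.0079; -0.0250 0.7888]  nu=[2.7273, 0.7216]  x^+=[-0.8151, 2.6190]  P^+=[0.3058 -0.0083; -0.0083 0.0870]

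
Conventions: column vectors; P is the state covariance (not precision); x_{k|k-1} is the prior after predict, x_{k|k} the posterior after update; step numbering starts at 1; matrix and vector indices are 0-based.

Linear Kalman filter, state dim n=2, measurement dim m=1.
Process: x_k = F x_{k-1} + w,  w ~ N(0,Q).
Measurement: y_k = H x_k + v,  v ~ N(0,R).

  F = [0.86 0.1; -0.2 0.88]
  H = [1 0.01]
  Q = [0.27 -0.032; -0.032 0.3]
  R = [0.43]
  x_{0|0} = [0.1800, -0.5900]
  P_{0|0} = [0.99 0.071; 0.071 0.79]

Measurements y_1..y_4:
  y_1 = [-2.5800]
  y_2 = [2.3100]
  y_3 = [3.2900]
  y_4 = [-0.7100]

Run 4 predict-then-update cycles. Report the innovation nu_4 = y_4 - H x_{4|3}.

innov = [-2.3197]

step 1: x^-=[0.0958, -0.5552]  P^-=[1.0223 -0.0804; -0.0804 0.9264]  S=[1.4508]  K=[0.7041; -0.0491]  nu=[-2.6702]  x^+=[-1.7843, -0.4242]  P^+=[0.3031 -0.0303; -0.0303 0.9229]
step 2: x^-=[-1.5769, -0.0164]  P^-=[0.4982 -0.0253; -0.0253 1.0375]  S=[0.9278]  K=[0.5367; -0.0160]  nu=[3.8871]  x^+=[0.5092, -0.0788]  P^+=[0.2309 -0.0173; -0.0173 1.0372]
step 3: x^-=[0.4300, -0.1712]  P^-=[0.4482 0.0068; 0.0068 1.1186]  S=[0.8785]  K=[0.5103; 0.0205]  nu=[2.8617]  x^+=[1.8903, -0.1125]  P^+=[0.2195 -0.0024; -0.0024 1.1182]
step 4: x^-=[1.6144, -0.4770]  P^-=[0.4431 0.0269; 0.0269 1.1755]  S=[0.8737]  K=[0.5074; 0.0443]  nu=[-2.3197]  x^+=[0.4374, -0.5797]  P^+=[0.2181 0.0073; 0.0073 1.1738]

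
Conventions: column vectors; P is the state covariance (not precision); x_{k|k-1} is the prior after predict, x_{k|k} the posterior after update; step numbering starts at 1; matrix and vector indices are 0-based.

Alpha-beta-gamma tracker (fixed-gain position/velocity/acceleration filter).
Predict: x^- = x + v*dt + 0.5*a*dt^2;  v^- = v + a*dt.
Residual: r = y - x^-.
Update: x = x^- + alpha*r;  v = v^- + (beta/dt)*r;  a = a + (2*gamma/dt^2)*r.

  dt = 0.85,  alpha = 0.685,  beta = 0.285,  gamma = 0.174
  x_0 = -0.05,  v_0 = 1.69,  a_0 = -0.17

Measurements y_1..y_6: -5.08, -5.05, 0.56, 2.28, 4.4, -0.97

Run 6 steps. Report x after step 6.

x_post = 2.4880

step 1: x_pred=1.3251  r=-6.4051  x^+=-3.0624  v^+=-0.6021  a^+=-3.2551
step 2: x_pred=-4.7501  r=-0.2999  x^+=-4.9555  v^+=-3.4695  a^+=-3.3995
step 3: x_pred=-9.1327  r=9.6927  x^+=-2.4932  v^+=-3.1092  a^+=1.2690
step 4: x_pred=-4.6776  r=6.9576  x^+=0.0884  v^+=0.3023  a^+=4.6202
step 5: x_pred=2.0144  r=2.3856  x^+=3.6485  v^+=5.0294  a^+=5.7693
step 6: x_pred=10.0077  r=-10.9777  x^+=2.4880  v^+=6.2525  a^+=0.4818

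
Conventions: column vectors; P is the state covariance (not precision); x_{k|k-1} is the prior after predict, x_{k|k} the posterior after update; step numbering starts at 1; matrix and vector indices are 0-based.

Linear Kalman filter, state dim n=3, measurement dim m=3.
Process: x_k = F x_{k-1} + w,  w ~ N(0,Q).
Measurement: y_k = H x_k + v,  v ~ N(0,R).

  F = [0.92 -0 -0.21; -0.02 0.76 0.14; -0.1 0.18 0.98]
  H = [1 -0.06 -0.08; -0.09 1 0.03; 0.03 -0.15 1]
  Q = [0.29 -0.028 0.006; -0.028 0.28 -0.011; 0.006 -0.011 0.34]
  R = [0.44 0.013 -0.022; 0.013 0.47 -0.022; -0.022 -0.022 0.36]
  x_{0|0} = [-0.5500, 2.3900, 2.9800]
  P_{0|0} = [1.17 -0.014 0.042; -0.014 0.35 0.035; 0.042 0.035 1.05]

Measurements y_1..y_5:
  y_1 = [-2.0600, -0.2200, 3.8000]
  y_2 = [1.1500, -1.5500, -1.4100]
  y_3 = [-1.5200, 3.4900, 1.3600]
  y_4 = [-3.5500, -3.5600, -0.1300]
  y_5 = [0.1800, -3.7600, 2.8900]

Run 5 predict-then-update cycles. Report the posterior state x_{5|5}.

step 1: x^-=[-1.1318, 2.2446, 3.4056]  P^-=[1.3104 -0.0902 -0.2826; -0.0902 0.5108 0.2099; -0.2826 0.2099 1.3761]  S=[1.8191 -0.2572 -0.3665; -0.2572 1.0231 0.1694; -0.3665 0.1694 1.6696]  K=[0.7369 -0.0309 0.0273; 0.0018 0.5094 0.0269; -0.0480 0.1298 0.7765]  nu=[-0.5211, -2.6686, 0.7650]  x^+=[-1.4123, 0.9048, 3.6783]  P^+=[0.3237 0.0239 -0.0118; 0.0239 0.2400 0.0337; -0.0118 0.0337 0.2832]
step 2: x^-=[-2.0718, 1.2309, 3.9089]  P^-=[0.5810 -0.0325 -0.0903; -0.0325 0.4308 0.0858; -0.0903 0.0858 0.6363]  S=[1.0458 -0.1097 -0.1409; -0.1097 0.9176 0.0229; -0.1409 0.0229 0.9757]  K=[0.5630 -0.0283 0.0123; -0.0116 0.4739 0.0079; -0.0447 0.1021 0.6274]  nu=[3.6083, -3.0846, -5.0721]  x^+=[-0.0150, -0.3128, 0.2504]  P^+=[0.2471 0.0163 -0.0123; 0.0163 0.2231 0.0256; -0.0123 0.0256 0.2288]
step 3: x^-=[-0.0664, -0.2024, 0.1906]  P^-=[0.5140 -0.0336 -0.0734; -0.0336 0.4185 0.0703; -0.0734 0.0703 0.5803]  S=[0.9757 -0.1020 -0.1208; -0.1020 0.9038 0.0063; -0.1208 0.0063 0.9250]  K=[0.5332 -0.0307 0.0126; -0.0169 0.4668 0.0016; -0.0420 0.0954 0.6075]  nu=[-1.4505, 3.6807, 1.1410]  x^+=[-0.9384, 1.5421, 1.2956]  P^+=[0.2338 0.0136 -0.0115; 0.0136 0.2197 0.0232; -0.0115 0.0232 0.2213]
step 4: x^-=[-1.1355, 1.3721, 1.6411]  P^-=[0.5021 -0.0345 -0.0703; -0.0345 0.4159 0.0671; -0.0703 0.0671 0.5720]  S=[0.9633 -0.1013 -0.1171; -0.1013 0.9011 0.0030; -0.1171 0.0030 0.9178]  K=[0.5275 -0.0315 0.0128; -0.0184 0.4652 0.0001; -0.0413 0.0939 0.6044]  nu=[-2.2009, -5.0836, -1.5313]  x^+=[-2.1558, -0.9523, 0.3294]  P^+=[0.2313 0.0129 -0.0113; 0.0129 0.2189 0.0227; -0.0113 0.0227 0.2202]
step 5: x^-=[-2.0525, -0.6345, 0.3670]  P^-=[0.4998 -0.0348 -0.0697; -0.0348 0.4153 0.0664; -0.0697 0.0664 0.5706]  S=[0.9609 -0.1013 -0.1164; -0.1013 0.9005 0.0023; -0.1164 0.0023 0.9166]  K=[0.5263 -0.0318 0.0129; -0.0187 0.4648 -0.0002; -0.0412 0.0936 0.6039]  nu=[2.2238, -3.3212, 2.4894]  x^+=[-0.7445, -2.2203, 1.4680]  P^+=[0.2308 0.0127 -0.0113; 0.0127 0.2187 0.0225; -0.0113 0.0225 0.2200]

x_post = [-0.7445, -2.2203, 1.4680]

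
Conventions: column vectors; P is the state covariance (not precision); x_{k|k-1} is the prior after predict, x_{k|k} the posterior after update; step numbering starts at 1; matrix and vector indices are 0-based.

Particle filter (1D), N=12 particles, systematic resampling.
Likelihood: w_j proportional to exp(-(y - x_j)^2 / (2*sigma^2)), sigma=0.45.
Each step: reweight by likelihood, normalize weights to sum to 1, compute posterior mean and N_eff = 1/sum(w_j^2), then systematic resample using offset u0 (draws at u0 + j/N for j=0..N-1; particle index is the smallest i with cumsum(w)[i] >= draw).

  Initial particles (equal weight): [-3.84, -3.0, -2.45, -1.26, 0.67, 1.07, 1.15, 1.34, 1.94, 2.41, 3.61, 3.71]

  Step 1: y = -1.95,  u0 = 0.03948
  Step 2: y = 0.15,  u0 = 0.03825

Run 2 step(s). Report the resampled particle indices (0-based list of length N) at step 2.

resampled_idx = [8, 8, 8, 9, 9, 9, 10, 10, 10, 11, 11, 11]

step 1: w=[0.0002, 0.0719, 0.5902, 0.3377, 0.0000, 0.0000, 0.0000, 0.0000, 0.0000, 0.0000, 0.0000, 0.0000]  mean=-2.0879  Neff=2.1387  idx=[1, 2, 2, 2, 2, 2, 2, 2, 3, 3, 3, 3]
step 2: w=[0.0000, 0.0000, 0.0000, 0.0000, 0.0000, 0.0000, 0.0000, 0.0000, 0.2500, 0.2500, 0.2500, 0.2500]  mean=-1.2600  Neff=4.0001  idx=[8, 8, 8, 9, 9, 9, 10, 10, 10, 11, 11, 11]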